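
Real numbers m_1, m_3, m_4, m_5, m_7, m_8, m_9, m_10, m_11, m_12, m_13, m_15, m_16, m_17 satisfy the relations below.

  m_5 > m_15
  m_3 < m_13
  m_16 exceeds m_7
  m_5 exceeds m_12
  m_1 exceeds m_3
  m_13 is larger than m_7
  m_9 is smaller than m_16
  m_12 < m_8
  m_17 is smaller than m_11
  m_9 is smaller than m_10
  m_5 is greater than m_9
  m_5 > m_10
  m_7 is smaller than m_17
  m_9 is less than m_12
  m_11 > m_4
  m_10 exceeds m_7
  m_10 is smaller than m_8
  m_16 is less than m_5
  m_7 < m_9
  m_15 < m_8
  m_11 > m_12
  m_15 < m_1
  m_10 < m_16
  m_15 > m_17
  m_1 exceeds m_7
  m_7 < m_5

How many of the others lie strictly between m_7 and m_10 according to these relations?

1

Chaining upward from m_7 reaches: m_17, m_9, m_12, m_15, m_11, m_8, m_13, m_16, m_1, m_5.
Chaining downward from m_10 reaches: m_9.
Strictly between m_7 and m_10 are those in both lists: m_9 — 1 element.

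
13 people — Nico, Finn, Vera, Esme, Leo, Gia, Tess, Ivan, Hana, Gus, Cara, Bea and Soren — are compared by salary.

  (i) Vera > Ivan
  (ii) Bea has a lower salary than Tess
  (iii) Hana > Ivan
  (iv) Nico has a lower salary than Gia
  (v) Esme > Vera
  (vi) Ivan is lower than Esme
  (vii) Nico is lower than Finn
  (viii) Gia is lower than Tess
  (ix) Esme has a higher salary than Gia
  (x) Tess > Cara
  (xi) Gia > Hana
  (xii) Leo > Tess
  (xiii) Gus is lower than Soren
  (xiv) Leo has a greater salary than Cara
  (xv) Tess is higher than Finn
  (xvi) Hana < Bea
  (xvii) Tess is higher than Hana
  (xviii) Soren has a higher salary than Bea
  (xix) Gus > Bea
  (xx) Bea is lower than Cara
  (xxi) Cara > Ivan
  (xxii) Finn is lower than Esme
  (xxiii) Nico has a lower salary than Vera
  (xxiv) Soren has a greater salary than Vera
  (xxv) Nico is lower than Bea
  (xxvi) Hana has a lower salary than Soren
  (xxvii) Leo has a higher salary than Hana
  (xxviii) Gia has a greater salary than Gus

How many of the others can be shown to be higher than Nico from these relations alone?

10

From Nico the given relations immediately reach Bea, Finn, Vera, Gia.
From those, Gus, Cara, Tess, Esme, Soren — 9 in total.
From those, Leo — 10 in total.
Nothing else is reachable above Nico; 10 in all.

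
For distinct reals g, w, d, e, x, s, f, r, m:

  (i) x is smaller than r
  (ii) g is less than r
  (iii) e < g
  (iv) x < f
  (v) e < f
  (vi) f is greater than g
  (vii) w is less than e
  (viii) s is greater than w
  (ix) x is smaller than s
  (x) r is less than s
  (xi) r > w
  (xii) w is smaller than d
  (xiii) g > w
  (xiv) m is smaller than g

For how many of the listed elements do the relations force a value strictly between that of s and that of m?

The relations place m below s. An element lies strictly between them when it is forced above m and also forced below s.
Above m: {g, r, f}. Below s: {w, e, x, g, r}.
Intersection: {g, r} — 2.

2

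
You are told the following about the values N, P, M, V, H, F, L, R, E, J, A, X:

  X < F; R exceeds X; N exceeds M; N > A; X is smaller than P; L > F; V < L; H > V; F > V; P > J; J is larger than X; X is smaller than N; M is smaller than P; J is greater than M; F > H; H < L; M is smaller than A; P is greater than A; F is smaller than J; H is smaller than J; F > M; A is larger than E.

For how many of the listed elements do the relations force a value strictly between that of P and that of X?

2

Chaining upward from X reaches: R, F, N, J, L.
Chaining downward from P reaches: V, M, H, E, A, F, J.
Strictly between X and P are those in both lists: F, J — 2 elements.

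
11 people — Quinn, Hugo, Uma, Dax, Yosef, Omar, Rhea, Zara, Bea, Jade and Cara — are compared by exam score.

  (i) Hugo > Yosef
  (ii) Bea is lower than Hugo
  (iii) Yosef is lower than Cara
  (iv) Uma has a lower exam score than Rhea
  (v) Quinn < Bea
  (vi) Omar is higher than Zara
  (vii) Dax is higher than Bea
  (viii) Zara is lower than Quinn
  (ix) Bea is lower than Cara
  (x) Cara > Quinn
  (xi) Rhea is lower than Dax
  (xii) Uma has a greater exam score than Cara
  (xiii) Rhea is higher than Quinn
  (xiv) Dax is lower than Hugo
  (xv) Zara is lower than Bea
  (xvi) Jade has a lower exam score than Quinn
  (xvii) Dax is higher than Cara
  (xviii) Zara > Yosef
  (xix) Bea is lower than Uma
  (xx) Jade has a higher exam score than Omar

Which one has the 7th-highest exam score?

Quinn

Piecing the relations together gives one ordering: Yosef < Zara < Omar < Jade < Quinn < Bea < Cara < Uma < Rhea < Dax < Hugo.
The 7th largest is Quinn.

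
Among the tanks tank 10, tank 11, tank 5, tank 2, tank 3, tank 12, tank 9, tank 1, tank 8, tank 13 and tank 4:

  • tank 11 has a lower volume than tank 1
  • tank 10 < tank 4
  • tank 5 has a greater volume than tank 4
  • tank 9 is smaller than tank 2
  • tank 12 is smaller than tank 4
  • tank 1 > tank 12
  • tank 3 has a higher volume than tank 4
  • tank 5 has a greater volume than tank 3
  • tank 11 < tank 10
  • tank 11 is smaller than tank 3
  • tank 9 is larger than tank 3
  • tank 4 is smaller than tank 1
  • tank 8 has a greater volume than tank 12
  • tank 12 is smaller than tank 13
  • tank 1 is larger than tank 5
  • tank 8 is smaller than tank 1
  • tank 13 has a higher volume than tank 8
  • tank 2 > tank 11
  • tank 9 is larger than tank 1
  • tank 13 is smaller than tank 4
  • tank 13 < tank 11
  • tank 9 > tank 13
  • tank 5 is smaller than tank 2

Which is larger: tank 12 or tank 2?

tank 2

The relevant relations are tank 12 < tank 8; tank 8 < tank 13; tank 13 < tank 11; tank 11 < tank 10; tank 10 < tank 4; tank 4 < tank 3; tank 3 < tank 5; tank 5 < tank 1; tank 1 < tank 9; tank 9 < tank 2.
Chaining these gives tank 12 < tank 8 < tank 13 < tank 11 < tank 10 < tank 4 < tank 3 < tank 5 < tank 1 < tank 9 < tank 2.
So tank 12 < tank 2; tank 2 is the larger of the two.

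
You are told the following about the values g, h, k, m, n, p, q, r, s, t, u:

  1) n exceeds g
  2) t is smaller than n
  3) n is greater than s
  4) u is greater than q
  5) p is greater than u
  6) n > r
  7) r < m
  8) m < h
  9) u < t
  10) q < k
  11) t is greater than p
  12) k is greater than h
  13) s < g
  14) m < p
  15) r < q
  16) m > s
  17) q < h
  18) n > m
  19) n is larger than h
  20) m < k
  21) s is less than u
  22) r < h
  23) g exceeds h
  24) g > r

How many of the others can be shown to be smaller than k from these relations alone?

Directly below k: q, m, h.
One step further: r, s (5 so far).
No other element is forced below k by the given relations, so the count is 5.

5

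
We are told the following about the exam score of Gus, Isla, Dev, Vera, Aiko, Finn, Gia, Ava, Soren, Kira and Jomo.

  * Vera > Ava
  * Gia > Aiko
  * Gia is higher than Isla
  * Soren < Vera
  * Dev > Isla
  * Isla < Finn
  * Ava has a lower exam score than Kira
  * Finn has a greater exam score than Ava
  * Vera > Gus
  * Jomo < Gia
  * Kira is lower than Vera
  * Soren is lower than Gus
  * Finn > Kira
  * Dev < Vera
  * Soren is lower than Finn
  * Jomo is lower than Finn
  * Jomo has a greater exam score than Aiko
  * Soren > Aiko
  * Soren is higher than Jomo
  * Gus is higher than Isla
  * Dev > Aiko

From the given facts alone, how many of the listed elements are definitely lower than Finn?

The elements the relations force below Finn are Aiko, Ava, Jomo, Kira, Isla, Soren — no chain reaches any other.
That is 6.

6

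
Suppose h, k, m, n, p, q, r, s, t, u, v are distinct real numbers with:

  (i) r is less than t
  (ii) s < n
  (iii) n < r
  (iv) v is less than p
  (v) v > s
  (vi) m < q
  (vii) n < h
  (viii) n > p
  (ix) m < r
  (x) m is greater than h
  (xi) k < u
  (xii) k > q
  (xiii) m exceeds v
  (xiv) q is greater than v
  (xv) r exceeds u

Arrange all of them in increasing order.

Each adjacent pair is fixed by a given relation: s < v; v < p; p < n; n < h; h < m; m < q; q < k; k < u; u < r; r < t. Chaining them end to end gives the full order.

s < v < p < n < h < m < q < k < u < r < t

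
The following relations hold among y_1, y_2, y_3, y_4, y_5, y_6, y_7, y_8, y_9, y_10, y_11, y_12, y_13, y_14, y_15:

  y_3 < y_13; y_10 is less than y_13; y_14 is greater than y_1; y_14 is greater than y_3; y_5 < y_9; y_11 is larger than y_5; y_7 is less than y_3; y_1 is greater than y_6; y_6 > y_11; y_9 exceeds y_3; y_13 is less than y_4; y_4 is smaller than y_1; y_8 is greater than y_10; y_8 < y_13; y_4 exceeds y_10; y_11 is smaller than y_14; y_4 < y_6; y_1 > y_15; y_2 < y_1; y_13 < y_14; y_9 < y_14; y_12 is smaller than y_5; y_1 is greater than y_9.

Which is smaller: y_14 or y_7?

y_7

Link the given pairs in sequence: y_7 < y_3; y_3 < y_13; y_13 < y_4; y_4 < y_6; y_6 < y_1; y_1 < y_14.
Chaining these gives y_7 < y_3 < y_13 < y_4 < y_6 < y_1 < y_14.
So y_7 < y_14; y_7 is the smaller of the two.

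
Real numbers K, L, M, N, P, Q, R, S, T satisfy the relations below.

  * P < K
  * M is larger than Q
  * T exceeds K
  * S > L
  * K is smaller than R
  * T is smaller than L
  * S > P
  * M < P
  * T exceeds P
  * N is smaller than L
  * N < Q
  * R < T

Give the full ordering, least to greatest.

N < Q < M < P < K < R < T < L < S

The consecutive links are each given: N < Q; Q < M; M < P; P < K; K < R; R < T; T < L; L < S.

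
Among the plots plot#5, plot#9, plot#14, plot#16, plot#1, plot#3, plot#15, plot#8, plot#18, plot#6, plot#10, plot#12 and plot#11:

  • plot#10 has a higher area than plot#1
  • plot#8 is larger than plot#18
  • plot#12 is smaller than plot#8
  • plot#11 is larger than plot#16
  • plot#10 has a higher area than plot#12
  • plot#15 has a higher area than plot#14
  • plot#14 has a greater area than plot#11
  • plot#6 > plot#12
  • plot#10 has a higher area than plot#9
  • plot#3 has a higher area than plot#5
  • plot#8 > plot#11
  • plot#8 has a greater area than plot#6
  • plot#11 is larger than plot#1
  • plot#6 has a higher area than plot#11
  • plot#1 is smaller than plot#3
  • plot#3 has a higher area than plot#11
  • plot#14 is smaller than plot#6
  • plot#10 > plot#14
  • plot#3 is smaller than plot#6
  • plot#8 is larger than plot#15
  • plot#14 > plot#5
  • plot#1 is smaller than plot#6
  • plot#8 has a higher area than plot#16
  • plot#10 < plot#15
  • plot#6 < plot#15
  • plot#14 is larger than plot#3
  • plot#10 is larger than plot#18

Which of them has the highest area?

plot#16 is not greatest since plot#16 < plot#11; plot#9 is not greatest since plot#9 < plot#10; plot#12 is not greatest since plot#12 < plot#6; plot#1 is not greatest since plot#1 < plot#11; plot#11 is not greatest since plot#11 < plot#3; plot#5 is not greatest since plot#5 < plot#14; plot#3 is not greatest since plot#3 < plot#14; plot#14 is not greatest since plot#14 < plot#6; plot#18 is not greatest since plot#18 < plot#10; plot#10 is not greatest since plot#10 < plot#15; plot#6 is not greatest since plot#6 < plot#8; plot#15 is not greatest since plot#15 < plot#8.
Only plot#8 has nothing above it, so plot#8 is the highest area.

plot#8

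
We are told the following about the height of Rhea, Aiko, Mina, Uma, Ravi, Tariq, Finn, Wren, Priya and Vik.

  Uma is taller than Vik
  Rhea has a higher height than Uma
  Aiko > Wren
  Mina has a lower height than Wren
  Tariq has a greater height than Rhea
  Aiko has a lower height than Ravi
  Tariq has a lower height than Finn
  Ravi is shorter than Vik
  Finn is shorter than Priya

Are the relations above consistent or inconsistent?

consistent

The single ordering Mina < Wren < Aiko < Ravi < Vik < Uma < Rhea < Tariq < Finn < Priya satisfies every listed relation, so no contradiction arises.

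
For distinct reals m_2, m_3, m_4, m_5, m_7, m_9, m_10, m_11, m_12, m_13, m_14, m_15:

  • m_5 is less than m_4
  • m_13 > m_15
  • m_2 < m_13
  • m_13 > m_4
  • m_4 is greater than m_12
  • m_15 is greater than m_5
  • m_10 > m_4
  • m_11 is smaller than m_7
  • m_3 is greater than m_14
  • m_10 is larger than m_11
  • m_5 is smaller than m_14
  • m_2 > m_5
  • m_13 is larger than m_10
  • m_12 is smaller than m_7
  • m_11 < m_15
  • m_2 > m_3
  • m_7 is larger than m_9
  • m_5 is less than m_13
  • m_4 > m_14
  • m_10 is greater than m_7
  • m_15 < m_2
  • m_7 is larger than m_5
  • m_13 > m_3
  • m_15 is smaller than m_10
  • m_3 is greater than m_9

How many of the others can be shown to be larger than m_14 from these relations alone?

5

From m_14 the given relations immediately reach m_4, m_3.
From those, m_10, m_2, m_13 — 5 in total.
Nothing else is reachable above m_14; 5 in all.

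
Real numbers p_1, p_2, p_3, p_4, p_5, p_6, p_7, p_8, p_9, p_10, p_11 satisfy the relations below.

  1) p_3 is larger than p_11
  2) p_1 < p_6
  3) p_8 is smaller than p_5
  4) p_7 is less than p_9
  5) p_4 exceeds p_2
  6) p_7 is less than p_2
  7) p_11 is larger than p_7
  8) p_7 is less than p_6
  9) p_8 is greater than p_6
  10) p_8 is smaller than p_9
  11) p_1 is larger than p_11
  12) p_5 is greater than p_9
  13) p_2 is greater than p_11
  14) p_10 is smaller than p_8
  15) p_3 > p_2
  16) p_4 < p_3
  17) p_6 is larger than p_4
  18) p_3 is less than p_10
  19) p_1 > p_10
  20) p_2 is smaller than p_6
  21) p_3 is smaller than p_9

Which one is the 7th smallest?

p_1

The consecutive relations fix a unique order: p_7 < p_11 < p_2 < p_4 < p_3 < p_10 < p_1 < p_6 < p_8 < p_9 < p_5.
The 7th smallest is p_1.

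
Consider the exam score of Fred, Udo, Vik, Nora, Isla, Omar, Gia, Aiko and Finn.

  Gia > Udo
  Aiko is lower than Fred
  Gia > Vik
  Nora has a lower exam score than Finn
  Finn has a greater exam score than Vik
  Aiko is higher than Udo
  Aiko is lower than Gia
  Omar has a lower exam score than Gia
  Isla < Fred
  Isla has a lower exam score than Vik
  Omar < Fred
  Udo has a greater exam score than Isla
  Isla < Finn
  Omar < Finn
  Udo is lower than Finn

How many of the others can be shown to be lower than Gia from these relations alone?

From Gia the given relations immediately reach Vik, Omar, Udo, Aiko.
From those, Isla — 5 in total.
No other element is forced below Gia by the given relations, so the count is 5.

5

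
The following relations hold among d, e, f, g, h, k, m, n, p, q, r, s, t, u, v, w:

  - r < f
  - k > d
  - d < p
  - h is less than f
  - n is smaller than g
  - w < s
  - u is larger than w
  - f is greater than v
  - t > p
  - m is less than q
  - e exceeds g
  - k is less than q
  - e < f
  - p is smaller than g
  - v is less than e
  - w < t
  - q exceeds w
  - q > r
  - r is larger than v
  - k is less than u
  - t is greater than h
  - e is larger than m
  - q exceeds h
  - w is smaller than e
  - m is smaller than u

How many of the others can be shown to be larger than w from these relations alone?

6

From w the given relations immediately reach e, u, t, s, q.
From those, f — 6 in total.
No other element is forced above w by the given relations, so the count is 6.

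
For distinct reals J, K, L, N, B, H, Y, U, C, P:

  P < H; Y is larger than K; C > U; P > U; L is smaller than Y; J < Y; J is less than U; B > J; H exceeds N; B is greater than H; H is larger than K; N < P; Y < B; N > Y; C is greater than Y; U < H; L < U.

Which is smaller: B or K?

K < Y and Y < N give K < N.
With N < P: K < Y < N < P.
With P < H: K < Y < N < P < H.
Then H < B extends the chain to B.
So K < B; K is the smaller of the two.

K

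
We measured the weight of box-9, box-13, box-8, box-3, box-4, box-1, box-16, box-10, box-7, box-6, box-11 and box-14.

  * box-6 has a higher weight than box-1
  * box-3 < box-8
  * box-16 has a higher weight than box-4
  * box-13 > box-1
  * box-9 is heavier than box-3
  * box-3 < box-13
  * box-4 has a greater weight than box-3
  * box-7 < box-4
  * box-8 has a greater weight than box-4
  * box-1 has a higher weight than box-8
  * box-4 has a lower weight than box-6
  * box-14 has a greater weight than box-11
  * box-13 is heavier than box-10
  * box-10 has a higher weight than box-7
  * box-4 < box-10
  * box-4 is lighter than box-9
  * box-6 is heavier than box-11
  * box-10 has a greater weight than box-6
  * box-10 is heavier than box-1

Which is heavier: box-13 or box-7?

box-13

The relevant relations are box-7 < box-4; box-4 < box-8; box-8 < box-1; box-1 < box-10; box-10 < box-13.
Chaining these gives box-7 < box-4 < box-8 < box-1 < box-10 < box-13.
So box-7 < box-13; box-13 is the heavier of the two.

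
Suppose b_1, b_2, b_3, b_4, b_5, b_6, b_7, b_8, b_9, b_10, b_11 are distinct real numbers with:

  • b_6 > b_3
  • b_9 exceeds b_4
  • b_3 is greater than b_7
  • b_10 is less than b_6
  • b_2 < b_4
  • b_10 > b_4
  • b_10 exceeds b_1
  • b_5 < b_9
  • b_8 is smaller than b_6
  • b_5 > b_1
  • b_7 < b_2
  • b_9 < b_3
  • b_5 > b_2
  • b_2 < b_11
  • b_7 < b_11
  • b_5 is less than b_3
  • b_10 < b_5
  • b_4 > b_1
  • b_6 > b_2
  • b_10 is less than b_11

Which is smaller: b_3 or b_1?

b_1

The relevant relations are b_1 < b_4; b_4 < b_10; b_10 < b_5; b_5 < b_9; b_9 < b_3.
Together: b_1 < b_4 < b_10 < b_5 < b_9 < b_3.
So b_1 < b_3; b_1 is the smaller of the two.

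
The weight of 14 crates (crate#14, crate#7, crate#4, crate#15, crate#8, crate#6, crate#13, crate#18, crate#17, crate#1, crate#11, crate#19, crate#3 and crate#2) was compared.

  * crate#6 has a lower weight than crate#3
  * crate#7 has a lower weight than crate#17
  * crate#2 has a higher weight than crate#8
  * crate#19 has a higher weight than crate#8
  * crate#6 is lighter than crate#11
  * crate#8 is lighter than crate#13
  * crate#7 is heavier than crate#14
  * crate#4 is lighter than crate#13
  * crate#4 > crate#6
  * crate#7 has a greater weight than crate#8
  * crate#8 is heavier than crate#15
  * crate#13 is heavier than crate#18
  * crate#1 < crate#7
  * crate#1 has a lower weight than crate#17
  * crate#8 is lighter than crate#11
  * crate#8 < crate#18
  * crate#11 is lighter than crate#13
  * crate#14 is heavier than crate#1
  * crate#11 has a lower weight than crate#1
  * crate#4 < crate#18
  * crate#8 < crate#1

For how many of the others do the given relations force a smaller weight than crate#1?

From crate#1 the given relations immediately reach crate#8, crate#11.
From those, crate#15, crate#6 — 4 in total.
No other element is forced below crate#1 by the given relations, so the count is 4.

4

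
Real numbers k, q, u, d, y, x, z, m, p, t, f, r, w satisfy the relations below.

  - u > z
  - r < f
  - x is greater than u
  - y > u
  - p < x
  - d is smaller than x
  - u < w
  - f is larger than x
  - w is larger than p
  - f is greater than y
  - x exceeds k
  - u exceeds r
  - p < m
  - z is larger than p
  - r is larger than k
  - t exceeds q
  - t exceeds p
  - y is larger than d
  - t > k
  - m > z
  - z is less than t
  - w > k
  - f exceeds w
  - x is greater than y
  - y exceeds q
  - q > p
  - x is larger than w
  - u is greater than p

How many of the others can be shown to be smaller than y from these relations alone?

7

The elements the relations force below y are p, d, k, z, r, u, q — no chain reaches any other.
That is 7.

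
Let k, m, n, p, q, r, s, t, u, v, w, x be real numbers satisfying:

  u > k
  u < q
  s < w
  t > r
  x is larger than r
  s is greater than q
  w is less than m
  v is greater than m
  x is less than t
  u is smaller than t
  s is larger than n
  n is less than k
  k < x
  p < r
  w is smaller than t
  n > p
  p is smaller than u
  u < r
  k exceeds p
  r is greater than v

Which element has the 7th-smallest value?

Piecing the relations together gives one ordering: p < n < k < u < q < s < w < m < v < r < x < t.
Counting 7 from the smallest end gives w.

w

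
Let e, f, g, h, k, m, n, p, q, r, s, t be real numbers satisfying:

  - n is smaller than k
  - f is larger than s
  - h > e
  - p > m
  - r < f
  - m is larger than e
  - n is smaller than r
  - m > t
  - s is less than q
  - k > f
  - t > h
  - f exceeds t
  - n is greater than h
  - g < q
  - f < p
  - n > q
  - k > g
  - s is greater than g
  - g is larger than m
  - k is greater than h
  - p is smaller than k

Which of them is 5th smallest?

Chaining the given pairs: e < h < t < m < g < s < q < n < r < f < p < k.
Counting 5 from the smallest end gives g.

g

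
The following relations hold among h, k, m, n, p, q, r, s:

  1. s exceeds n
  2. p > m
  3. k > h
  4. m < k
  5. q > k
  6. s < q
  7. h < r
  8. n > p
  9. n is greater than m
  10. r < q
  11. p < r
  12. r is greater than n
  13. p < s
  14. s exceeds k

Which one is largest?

q

h is not greatest since h < r; m is not greatest since m < p; p is not greatest since p < r; n is not greatest since n < r; r is not greatest since r < q; k is not greatest since k < q; s is not greatest since s < q.
Only q has nothing above it, so q is the largest.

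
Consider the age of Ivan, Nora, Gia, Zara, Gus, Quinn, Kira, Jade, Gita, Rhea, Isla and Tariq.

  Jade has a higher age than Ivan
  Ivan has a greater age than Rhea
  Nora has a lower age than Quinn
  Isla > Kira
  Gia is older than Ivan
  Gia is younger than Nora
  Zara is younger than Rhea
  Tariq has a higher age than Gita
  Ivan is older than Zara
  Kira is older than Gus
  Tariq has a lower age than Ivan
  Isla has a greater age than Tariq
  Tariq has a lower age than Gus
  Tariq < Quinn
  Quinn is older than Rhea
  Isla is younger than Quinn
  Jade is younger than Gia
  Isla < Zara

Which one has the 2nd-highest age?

Chaining the given pairs: Gita < Tariq < Gus < Kira < Isla < Zara < Rhea < Ivan < Jade < Gia < Nora < Quinn.
Counting 2 from the largest end gives Nora.

Nora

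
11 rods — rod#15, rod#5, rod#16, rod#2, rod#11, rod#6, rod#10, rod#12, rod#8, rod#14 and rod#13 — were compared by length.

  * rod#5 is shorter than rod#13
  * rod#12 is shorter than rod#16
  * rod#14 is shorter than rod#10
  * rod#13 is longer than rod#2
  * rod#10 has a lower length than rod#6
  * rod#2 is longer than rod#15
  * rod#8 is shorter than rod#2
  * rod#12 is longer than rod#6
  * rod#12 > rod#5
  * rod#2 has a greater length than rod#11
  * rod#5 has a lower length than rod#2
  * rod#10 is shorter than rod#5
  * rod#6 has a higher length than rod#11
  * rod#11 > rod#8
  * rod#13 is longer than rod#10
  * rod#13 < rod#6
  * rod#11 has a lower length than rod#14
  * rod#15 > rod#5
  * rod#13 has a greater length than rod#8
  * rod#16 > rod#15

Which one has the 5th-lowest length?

Piecing the relations together gives one ordering: rod#8 < rod#11 < rod#14 < rod#10 < rod#5 < rod#15 < rod#2 < rod#13 < rod#6 < rod#12 < rod#16.
Counting 5 from the smallest end gives rod#5.

rod#5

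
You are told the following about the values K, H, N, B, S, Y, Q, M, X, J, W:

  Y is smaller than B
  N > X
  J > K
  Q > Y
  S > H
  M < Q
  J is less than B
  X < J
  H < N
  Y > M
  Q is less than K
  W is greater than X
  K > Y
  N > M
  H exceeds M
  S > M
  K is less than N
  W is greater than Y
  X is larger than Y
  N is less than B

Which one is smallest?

M

Chaining upward from M: directly above it, Y, Q, H, N, S; then K, X, W, B; then J.
That covers every other element, and nothing is given below M, so M is the smallest.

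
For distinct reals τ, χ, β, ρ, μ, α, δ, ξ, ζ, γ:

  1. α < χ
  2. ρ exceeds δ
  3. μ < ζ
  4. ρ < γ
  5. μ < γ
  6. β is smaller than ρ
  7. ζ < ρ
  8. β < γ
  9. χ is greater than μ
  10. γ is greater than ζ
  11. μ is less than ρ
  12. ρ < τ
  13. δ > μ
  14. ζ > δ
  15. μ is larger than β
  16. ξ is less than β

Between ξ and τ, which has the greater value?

τ

Link the given pairs in sequence: ξ < β; β < μ; μ < δ; δ < ζ; ζ < ρ; ρ < τ.
Together: ξ < β < μ < δ < ζ < ρ < τ.
So ξ < τ; τ is the larger of the two.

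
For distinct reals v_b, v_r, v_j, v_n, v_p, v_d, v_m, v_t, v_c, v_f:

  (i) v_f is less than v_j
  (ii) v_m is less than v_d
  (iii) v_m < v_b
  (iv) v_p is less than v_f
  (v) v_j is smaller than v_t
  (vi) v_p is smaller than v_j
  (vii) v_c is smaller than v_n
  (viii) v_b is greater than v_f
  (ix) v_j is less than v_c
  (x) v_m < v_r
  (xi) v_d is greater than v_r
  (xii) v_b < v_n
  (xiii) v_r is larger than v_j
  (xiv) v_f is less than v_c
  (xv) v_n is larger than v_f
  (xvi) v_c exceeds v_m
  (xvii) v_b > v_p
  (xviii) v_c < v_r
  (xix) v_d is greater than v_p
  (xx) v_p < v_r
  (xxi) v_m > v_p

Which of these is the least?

v_m is not least since v_p < v_m; v_f is not least since v_p < v_f; v_j is not least since v_p < v_j; v_b is not least since v_f < v_b; v_c is not least since v_f < v_c; v_r is not least since v_m < v_r; v_d is not least since v_p < v_d; v_n is not least since v_f < v_n; v_t is not least since v_j < v_t.
Only v_p has nothing below it, so v_p is the least.

v_p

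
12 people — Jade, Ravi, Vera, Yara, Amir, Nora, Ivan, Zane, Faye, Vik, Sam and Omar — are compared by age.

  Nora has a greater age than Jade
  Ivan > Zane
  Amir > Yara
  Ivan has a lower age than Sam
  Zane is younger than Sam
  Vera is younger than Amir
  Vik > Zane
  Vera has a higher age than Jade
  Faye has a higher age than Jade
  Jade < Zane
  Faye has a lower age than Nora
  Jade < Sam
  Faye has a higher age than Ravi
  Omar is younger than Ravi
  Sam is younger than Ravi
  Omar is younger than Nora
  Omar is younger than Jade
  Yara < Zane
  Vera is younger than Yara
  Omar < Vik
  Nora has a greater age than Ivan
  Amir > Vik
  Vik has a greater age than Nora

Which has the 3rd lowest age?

Vera

The consecutive relations fix a unique order: Omar < Jade < Vera < Yara < Zane < Ivan < Sam < Ravi < Faye < Nora < Vik < Amir.
Counting 3 from the smallest end gives Vera.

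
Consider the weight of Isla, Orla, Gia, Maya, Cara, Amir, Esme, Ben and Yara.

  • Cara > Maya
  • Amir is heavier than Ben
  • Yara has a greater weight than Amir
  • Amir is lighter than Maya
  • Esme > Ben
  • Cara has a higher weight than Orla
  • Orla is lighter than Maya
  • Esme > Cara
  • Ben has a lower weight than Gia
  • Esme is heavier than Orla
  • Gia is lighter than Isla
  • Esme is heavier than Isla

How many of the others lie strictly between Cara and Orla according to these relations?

1

Chaining upward from Orla reaches: Maya, Esme.
Chaining downward from Cara reaches: Ben, Amir, Maya.
Strictly between Orla and Cara are those in both lists: Maya — 1 element.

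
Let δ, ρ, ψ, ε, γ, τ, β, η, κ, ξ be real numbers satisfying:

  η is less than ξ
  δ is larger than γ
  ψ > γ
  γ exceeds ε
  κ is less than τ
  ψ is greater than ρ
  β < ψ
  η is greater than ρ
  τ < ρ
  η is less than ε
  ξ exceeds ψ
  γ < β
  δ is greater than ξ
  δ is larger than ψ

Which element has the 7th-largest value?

The consecutive relations fix a unique order: κ < τ < ρ < η < ε < γ < β < ψ < ξ < δ.
The 7th largest is η.

η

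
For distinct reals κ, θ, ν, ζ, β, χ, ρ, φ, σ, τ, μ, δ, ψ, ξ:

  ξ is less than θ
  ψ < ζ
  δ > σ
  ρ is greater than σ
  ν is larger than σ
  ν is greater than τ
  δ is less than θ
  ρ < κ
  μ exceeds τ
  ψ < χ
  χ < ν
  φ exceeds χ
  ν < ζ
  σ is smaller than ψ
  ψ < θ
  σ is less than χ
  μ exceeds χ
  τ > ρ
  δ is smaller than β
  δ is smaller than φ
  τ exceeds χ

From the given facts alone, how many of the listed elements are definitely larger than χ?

5

The elements the relations force above χ are φ, τ, μ, ν, ζ — no chain reaches any other.
That is 5.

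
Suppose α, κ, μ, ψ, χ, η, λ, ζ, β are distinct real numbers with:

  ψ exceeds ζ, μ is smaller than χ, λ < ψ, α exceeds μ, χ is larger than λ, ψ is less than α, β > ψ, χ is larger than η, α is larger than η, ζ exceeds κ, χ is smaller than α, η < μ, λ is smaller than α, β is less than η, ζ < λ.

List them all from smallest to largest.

Nothing is placed below κ, so it is least; from there κ < ζ; ζ < λ; λ < ψ; ψ < β; β < η; η < μ; μ < χ; χ < α, each given directly.

κ < ζ < λ < ψ < β < η < μ < χ < α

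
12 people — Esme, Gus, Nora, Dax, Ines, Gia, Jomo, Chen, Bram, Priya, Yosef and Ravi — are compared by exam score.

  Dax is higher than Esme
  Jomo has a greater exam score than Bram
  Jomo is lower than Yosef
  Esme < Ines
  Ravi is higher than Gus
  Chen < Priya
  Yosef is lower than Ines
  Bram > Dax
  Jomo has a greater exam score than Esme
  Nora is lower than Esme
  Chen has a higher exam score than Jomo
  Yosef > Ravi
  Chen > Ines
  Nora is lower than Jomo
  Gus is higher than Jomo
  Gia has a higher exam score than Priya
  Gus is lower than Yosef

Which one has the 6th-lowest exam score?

Gus

The consecutive relations fix a unique order: Nora < Esme < Dax < Bram < Jomo < Gus < Ravi < Yosef < Ines < Chen < Priya < Gia.
Counting 6 from the smallest end gives Gus.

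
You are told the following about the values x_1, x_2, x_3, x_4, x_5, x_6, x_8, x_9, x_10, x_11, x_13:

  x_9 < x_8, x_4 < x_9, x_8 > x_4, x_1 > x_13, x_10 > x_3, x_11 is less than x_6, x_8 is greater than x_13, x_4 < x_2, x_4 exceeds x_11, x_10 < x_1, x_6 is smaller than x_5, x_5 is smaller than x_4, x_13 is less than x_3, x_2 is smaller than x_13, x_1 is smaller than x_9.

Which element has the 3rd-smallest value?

The consecutive relations fix a unique order: x_11 < x_6 < x_5 < x_4 < x_2 < x_13 < x_3 < x_10 < x_1 < x_9 < x_8.
The 3rd smallest is x_5.

x_5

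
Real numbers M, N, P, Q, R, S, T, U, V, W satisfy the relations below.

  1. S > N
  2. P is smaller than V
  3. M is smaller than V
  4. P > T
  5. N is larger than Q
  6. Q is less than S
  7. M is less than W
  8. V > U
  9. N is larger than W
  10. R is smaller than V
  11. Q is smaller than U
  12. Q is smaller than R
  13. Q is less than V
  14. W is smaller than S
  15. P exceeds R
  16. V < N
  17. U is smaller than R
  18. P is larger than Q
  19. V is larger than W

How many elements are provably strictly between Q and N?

The relations place Q below N. An element lies strictly between them when it is forced above Q and also forced below N.
Above Q: {U, R, P, V, S}. Below N: {U, M, R, T, W, P, V}.
Intersection: {U, R, P, V} — 4.

4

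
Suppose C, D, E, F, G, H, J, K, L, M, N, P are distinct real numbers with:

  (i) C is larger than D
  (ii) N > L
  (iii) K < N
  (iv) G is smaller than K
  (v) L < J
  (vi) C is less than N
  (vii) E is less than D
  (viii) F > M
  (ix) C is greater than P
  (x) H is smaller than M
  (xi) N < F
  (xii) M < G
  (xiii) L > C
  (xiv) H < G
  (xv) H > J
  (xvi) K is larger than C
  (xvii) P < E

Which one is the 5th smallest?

The consecutive relations fix a unique order: P < E < D < C < L < J < H < M < G < K < N < F.
Counting 5 from the smallest end gives L.

L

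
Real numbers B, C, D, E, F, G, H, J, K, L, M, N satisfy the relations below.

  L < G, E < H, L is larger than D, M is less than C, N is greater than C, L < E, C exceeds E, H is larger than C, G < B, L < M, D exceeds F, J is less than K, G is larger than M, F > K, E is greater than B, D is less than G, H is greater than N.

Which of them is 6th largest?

G

Piecing the relations together gives one ordering: J < K < F < D < L < M < G < B < E < C < N < H.
Counting 6 from the largest end gives G.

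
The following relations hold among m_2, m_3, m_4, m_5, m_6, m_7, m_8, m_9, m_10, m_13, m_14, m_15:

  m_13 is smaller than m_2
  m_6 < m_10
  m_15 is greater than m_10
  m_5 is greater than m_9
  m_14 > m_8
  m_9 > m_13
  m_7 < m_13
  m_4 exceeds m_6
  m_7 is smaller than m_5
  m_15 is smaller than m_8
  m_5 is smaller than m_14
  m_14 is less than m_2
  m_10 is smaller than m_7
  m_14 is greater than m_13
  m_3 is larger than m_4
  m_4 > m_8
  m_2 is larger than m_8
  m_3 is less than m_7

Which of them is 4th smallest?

Piecing the relations together gives one ordering: m_6 < m_10 < m_15 < m_8 < m_4 < m_3 < m_7 < m_13 < m_9 < m_5 < m_14 < m_2.
Counting 4 from the smallest end gives m_8.

m_8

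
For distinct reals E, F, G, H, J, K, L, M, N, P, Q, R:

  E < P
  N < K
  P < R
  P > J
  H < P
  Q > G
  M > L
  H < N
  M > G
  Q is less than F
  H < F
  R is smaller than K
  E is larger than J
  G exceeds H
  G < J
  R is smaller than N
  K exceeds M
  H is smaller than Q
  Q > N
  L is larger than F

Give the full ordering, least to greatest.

Nothing is placed below H, so it is least; from there H < G; G < J; J < E; E < P; P < R; R < N; N < Q; Q < F; F < L; L < M; M < K, each given directly.

H < G < J < E < P < R < N < Q < F < L < M < K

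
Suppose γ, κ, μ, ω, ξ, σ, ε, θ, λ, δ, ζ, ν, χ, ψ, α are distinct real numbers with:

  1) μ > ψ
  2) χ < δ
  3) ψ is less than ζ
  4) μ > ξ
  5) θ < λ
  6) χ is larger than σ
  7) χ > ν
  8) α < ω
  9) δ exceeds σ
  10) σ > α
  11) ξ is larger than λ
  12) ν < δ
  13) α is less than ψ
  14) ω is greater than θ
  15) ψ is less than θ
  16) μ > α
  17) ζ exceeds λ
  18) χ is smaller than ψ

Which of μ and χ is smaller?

χ

The relevant relations are χ < ψ; ψ < θ; θ < λ; λ < ξ; ξ < μ.
Chaining these gives χ < ψ < θ < λ < ξ < μ.
So χ < μ; χ is the smaller of the two.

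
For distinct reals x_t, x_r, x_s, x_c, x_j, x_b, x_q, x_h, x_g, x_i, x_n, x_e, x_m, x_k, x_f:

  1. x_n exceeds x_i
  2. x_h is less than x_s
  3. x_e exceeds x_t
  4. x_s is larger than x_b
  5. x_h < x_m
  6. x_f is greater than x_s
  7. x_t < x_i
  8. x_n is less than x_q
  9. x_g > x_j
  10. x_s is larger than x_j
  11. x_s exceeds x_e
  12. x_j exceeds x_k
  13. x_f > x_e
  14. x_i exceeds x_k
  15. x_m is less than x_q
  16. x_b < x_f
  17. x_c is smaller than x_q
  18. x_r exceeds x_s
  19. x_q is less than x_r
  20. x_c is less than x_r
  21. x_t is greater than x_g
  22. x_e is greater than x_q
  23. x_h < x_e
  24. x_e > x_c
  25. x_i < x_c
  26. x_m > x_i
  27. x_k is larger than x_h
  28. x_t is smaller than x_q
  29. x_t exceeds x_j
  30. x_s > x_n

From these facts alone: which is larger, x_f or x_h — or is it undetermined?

x_f

x_h < x_k and x_k < x_j give x_h < x_j.
With x_j < x_t: x_h < x_k < x_j < x_t.
Then x_t < x_i extends the chain to x_i.
Then x_i < x_n extends the chain to x_n.
Then x_n < x_q extends the chain to x_q.
With x_q < x_e: x_h < x_k < x_j < x_t < x_i < x_n < x_q < x_e.
With x_e < x_s: x_h < x_k < x_j < x_t < x_i < x_n < x_q < x_e < x_s.
Then x_s < x_f extends the chain to x_f.
So x_f is larger.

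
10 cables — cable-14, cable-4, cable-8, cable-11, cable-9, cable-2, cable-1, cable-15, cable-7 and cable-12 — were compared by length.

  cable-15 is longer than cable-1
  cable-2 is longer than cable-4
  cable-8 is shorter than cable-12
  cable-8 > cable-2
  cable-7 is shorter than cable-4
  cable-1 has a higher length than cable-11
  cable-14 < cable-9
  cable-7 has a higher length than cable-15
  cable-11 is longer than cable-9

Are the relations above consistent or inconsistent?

Every relation is compatible with cable-14 < cable-9 < cable-11 < cable-1 < cable-15 < cable-7 < cable-4 < cable-2 < cable-8 < cable-12; the set is consistent.

consistent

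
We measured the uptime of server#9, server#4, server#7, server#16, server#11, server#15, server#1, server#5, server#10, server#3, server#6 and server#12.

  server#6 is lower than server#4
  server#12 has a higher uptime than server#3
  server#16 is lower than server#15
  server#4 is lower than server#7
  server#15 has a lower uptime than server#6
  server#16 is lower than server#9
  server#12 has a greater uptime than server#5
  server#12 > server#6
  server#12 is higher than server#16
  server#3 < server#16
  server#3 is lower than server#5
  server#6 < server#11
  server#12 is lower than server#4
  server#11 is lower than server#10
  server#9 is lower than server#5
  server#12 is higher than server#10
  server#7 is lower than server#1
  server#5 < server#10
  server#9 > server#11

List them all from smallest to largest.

server#3 < server#16 < server#15 < server#6 < server#11 < server#9 < server#5 < server#10 < server#12 < server#4 < server#7 < server#1

Each adjacent pair is fixed by a given relation: server#3 < server#16; server#16 < server#15; server#15 < server#6; server#6 < server#11; server#11 < server#9; server#9 < server#5; server#5 < server#10; server#10 < server#12; server#12 < server#4; server#4 < server#7; server#7 < server#1. Chaining them end to end gives the full order.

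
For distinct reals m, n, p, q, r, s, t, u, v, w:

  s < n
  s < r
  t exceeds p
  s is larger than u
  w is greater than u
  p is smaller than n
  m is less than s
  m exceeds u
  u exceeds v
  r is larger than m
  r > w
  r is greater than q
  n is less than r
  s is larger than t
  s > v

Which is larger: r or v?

r

Chaining the given relations: v < u < m < s < n < r.
So v < r; r is the larger of the two.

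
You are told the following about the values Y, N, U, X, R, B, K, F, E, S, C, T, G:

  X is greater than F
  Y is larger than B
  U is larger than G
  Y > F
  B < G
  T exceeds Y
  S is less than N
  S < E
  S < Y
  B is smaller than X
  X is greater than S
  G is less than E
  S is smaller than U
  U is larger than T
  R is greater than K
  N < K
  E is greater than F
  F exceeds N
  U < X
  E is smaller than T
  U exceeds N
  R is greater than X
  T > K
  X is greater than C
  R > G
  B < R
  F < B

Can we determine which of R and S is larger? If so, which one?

Following the relations from S: S < N < F < B < G < E < T < U < X < R.
So R is larger.

R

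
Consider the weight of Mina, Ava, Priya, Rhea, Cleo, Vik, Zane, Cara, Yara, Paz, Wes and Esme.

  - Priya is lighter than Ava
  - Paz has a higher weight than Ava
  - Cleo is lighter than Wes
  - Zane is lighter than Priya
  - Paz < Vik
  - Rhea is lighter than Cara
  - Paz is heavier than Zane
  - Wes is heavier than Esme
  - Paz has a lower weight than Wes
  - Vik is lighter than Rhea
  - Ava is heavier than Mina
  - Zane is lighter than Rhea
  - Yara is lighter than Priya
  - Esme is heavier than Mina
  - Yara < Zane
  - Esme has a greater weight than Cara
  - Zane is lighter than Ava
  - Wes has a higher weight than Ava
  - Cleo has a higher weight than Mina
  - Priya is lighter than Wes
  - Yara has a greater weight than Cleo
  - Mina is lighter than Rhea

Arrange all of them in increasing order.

Mina < Cleo < Yara < Zane < Priya < Ava < Paz < Vik < Rhea < Cara < Esme < Wes

Each adjacent pair is fixed by a given relation: Mina < Cleo; Cleo < Yara; Yara < Zane; Zane < Priya; Priya < Ava; Ava < Paz; Paz < Vik; Vik < Rhea; Rhea < Cara; Cara < Esme; Esme < Wes. Chaining them end to end gives the full order.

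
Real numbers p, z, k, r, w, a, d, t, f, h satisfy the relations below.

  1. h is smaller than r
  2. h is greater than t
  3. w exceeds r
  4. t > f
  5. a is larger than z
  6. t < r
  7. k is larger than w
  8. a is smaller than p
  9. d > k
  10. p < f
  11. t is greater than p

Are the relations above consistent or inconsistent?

The single ordering z < a < p < f < t < h < r < w < k < d satisfies every listed relation, so no contradiction arises.

consistent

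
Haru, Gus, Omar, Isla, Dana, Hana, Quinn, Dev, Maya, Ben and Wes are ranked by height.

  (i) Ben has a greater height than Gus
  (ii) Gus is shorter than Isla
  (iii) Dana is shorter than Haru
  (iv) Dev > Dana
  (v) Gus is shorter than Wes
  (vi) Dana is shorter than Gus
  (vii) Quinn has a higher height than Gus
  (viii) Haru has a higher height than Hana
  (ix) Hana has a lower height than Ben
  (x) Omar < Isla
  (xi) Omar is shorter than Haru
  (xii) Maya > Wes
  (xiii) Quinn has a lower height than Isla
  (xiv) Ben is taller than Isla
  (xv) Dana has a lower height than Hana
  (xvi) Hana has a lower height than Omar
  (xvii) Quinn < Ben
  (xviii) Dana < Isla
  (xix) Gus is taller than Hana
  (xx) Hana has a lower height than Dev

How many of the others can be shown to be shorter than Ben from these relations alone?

6

The elements the relations force below Ben are Dana, Hana, Gus, Quinn, Omar, Isla — no chain reaches any other.
That is 6.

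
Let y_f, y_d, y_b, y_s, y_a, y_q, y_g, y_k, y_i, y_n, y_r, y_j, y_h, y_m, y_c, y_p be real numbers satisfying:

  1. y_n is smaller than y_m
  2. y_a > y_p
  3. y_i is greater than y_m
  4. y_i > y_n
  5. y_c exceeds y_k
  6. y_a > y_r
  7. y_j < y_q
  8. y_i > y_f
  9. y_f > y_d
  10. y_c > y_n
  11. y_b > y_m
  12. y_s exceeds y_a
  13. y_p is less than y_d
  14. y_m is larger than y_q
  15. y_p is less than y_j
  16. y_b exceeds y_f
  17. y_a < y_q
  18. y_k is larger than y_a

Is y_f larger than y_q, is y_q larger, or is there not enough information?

undetermined

Following every chain through y_q: above y_q we get y_m, y_b, y_i; below y_q we get y_p, y_j, y_r, y_a.
y_f is not reached, and no chain runs the other way from y_f to y_q.
So the given relations leave the order of y_q and y_f undetermined.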